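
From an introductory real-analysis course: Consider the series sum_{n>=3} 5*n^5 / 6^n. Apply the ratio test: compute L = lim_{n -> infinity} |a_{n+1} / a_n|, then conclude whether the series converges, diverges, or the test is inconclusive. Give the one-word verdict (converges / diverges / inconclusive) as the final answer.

Let a_n denote the general term. Form the ratio a_{n+1}/a_n and simplify:
a_{n+1}/a_n = (n + 1)^5/(6*n^5)
Take the limit as n -> infinity: L = 1/6.
Since L = 1/6 < 1, the ratio test implies the series converges.

converges


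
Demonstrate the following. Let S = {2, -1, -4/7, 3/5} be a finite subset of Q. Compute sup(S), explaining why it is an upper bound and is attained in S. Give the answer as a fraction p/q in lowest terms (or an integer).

S is finite, so sup(S) = max(S).
Sorted decreasing:
2, 3/5, -4/7, -1
The extremum is 2.
For every x in S, x <= 2. And 2 is in S, so it is attained.
Therefore sup(S) = 2.

2


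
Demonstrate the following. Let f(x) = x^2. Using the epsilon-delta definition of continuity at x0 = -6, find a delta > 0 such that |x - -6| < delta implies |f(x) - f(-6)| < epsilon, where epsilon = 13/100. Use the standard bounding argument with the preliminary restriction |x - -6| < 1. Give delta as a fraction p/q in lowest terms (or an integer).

Factor: |x^2 - (-6)^2| = |x - -6| * |x + -6|.
Impose |x - -6| < 1 first. Then |x + -6| = |(x - -6) + 2*(-6)| <= |x - -6| + 2*|-6| < 1 + 12 = 13.
So |x^2 - (-6)^2| < delta * 13.
We need delta * 13 <= 13/100, i.e. delta <= 13/100/13 = 1/100.
Since 1/100 < 1, this is tighter than 1; take delta = 1/100.
So delta = 1/100 works.

1/100


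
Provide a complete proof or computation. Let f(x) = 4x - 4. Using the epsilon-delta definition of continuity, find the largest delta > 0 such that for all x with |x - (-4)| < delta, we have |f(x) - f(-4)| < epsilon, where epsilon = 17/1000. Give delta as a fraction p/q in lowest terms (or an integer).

We compute f(-4) = 4*(-4) - 4 = -20.
|f(x) - f(-4)| = |4x - 4 - (-20)| = |4(x - (-4))| = 4|x - (-4)|.
We need 4|x - (-4)| < 17/1000, i.e. |x - (-4)| < 17/1000 / 4 = 17/4000.
So any delta <= 17/4000 works. Conversely, if delta > 17/4000, then x = -4 + 17/4000 satisfies |x - (-4)| = 17/4000 < delta but |f(x) - f(-4)| = 4 * 17/4000 = 17/1000, which is not < 17/1000; so no larger delta works.
Hence the largest such delta is 17/4000.

17/4000


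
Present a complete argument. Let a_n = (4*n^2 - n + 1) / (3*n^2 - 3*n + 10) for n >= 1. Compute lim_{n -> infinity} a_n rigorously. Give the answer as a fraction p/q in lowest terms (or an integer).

Divide numerator and denominator by n^2, the highest power:
numerator / n^2 = 4 - 1/n + n^(-2)
denominator / n^2 = 3 - 3/n + 10/n^2
As n -> infinity, all terms of the form c/n^k (k >= 1) tend to 0.
So numerator / n^2 -> 4 and denominator / n^2 -> 3.
Therefore lim a_n = 4/3.

4/3


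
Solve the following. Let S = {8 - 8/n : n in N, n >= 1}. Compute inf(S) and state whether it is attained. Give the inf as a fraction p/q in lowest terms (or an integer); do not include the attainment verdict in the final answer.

Analysis:
- Values: 0, 4, 16/3, 6, ... strictly increasing.
- Minimum is 0 (n=1); inf = 0 (attained).
- 8 - 8/n -> 8 from below; sup = 8, not attained.
Conclusion: inf(S) = 0, attained in S.

0


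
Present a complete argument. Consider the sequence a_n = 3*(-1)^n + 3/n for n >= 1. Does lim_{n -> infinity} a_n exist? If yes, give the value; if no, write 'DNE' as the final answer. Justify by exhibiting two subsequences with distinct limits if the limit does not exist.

Examine the behaviour of a_n along subsequences.
a_{2k} = 3 + 3/(2k) -> 3. a_{2k+1} = -3 + 3/(2k+1) -> -3.
Since these two subsequential limits are 3 and -3, distinct, the full sequence cannot converge (a convergent sequence has all subsequences tending to the same limit). So lim a_n does not exist.

DNE


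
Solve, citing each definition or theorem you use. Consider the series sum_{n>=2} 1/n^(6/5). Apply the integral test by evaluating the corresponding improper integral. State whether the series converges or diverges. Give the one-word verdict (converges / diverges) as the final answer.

Let f(x) = x^(-6/5). Then f is positive, continuous, and decreasing on [2, infinity), so the integral test applies.
Compute the improper integral int_{2}^infinity f(x) dx:
  antiderivative F(x) = -5/x^(1/5).
  As x -> infinity, F(x) -> 0 (since p = 6/5 > 1).
  So int = F(infinity) - F(2) = 0 - (-5*2^(4/5)/2) = 5*2^(4/5)/2.
  Finite, so by the integral test, the series converges.

converges


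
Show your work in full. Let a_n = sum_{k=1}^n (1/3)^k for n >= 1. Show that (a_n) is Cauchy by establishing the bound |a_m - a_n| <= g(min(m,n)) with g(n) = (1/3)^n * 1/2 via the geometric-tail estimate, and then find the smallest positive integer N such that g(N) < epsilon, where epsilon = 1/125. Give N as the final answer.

For m > n >= 1: |a_m - a_n| = sum_{k=n+1}^m (1/3)^k < sum_{k=n+1}^infinity (1/3)^k = (1/3)^(n+1) / (1 - 1/3) = (1/3)^n * (1/3) * (3/2) = (1/3)^n * 1/2.
So g(n) = (1/3)^n / 2. Since g(n) -> 0, (a_n) is Cauchy.
Now solve g(N) < 1/125: (1/3)^N / 2 < 1/125 <=> 3^N > 1 / (2 * 1/125) = 125/2.
Check powers of 3: 3^3 = 27 <= 125/2, 3^4 = 81 > 125/2.
So the smallest such N is 4. Check: g(4) = 1/(2 * 81) = 1/162 < 1/125.

4


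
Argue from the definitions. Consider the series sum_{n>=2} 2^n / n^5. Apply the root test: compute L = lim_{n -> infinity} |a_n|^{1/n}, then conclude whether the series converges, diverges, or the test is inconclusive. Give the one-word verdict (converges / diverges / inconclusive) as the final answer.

Let a_n denote the general term. Form |a_n|^(1/n) and simplify:
|a_n|^(1/n) = 2/n^(5/n)
Take the limit as n -> infinity: L = 2.
Since L = 2 > 1, the root test implies divergence.

diverges


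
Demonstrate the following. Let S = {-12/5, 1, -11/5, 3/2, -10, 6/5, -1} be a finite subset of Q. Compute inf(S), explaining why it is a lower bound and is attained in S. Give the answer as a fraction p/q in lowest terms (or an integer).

S is finite, so inf(S) = min(S).
Sorted increasing:
-10, -12/5, -11/5, -1, 1, 6/5, 3/2
The extremum is -10.
For every x in S, x >= -10. And -10 is in S, so it is attained.
Therefore inf(S) = -10.

-10


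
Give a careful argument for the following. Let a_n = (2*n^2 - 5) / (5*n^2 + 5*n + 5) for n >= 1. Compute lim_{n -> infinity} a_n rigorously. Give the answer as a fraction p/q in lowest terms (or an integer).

Divide numerator and denominator by n^2, the highest power:
numerator / n^2 = 2 - 5/n^2
denominator / n^2 = 5 + 5/n + 5/n^2
As n -> infinity, all terms of the form c/n^k (k >= 1) tend to 0.
So numerator / n^2 -> 2 and denominator / n^2 -> 5.
Therefore lim a_n = 2/5.

2/5


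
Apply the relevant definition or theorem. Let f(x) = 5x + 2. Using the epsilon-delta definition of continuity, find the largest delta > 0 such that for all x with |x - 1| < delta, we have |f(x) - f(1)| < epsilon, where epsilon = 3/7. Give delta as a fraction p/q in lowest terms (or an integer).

We compute f(1) = 5*(1) + 2 = 7.
|f(x) - f(1)| = |5x + 2 - (7)| = |5(x - 1)| = 5|x - 1|.
We need 5|x - 1| < 3/7, i.e. |x - 1| < 3/7 / 5 = 3/35.
So any delta <= 3/35 works. Conversely, if delta > 3/35, then x = 1 + 3/35 satisfies |x - 1| = 3/35 < delta but |f(x) - f(1)| = 5 * 3/35 = 3/7, which is not < 3/7; so no larger delta works.
Hence the largest such delta is 3/35.

3/35


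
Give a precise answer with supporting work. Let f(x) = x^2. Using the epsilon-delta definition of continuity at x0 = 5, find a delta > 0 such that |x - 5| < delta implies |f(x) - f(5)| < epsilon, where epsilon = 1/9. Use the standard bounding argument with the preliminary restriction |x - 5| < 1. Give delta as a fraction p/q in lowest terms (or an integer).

Factor: |x^2 - (5)^2| = |x - 5| * |x + 5|.
Impose |x - 5| < 1 first. Then |x + 5| = |(x - 5) + 2*(5)| <= |x - 5| + 2*|5| < 1 + 10 = 11.
So |x^2 - (5)^2| < delta * 11.
We need delta * 11 <= 1/9, i.e. delta <= 1/9/11 = 1/99.
Since 1/99 < 1, this is tighter than 1; take delta = 1/99.
So delta = 1/99 works.

1/99


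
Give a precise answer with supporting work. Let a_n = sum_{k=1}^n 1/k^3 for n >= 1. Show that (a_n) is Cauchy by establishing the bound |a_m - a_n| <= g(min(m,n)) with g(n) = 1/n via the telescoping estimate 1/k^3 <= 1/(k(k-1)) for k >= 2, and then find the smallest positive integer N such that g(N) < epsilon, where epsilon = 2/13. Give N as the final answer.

For m > n >= 1: |a_m - a_n| = sum_{k=n+1}^m 1/k^3.
Use 1/k^3 <= 1/(k(k-1)) = 1/(k-1) - 1/k for k >= 2 (which holds since k^3 >= k^2 >= k(k-1) for k >= 2):
sum_{k=n+1}^m 1/k^3 <= sum_{k=n+1}^m (1/(k-1) - 1/k) = 1/n - 1/m <= 1/n.
By symmetry the same bound holds with n,m swapped, so |a_m - a_n| <= 1/min(m,n) = g(min(m,n)). Since g(n) -> 0, (a_n) is Cauchy.
Now solve g(N) < 2/13: 1/N < 2/13 <=> N > 1/(2/13) = 13/2.
The smallest integer strictly greater than 13/2 is N = 7.
Check: g(7) = 1/7 < 2/13; g(6) = 1/6 >= 2/13. So N = 7.

7


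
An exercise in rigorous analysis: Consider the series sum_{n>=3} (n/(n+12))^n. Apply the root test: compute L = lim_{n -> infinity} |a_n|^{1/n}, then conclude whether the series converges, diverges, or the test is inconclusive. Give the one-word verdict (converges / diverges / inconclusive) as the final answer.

Let a_n denote the general term. Form |a_n|^(1/n) and simplify:
|a_n|^(1/n) = n/(n + 12)
Take the limit as n -> infinity: L = 1.
Since L = 1, the root test is inconclusive. (In fact a_n = (n/(n+12))^n -> e^(-12) != 0, so the nth-term test shows divergence; but the root test itself gives no conclusion.)

inconclusive


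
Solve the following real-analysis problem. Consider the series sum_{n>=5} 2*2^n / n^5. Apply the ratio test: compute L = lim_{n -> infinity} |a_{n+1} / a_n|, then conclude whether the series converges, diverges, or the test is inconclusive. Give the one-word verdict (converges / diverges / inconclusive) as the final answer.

Let a_n denote the general term. Form the ratio a_{n+1}/a_n and simplify:
a_{n+1}/a_n = 2*n^5/(n + 1)^5
Take the limit as n -> infinity: L = 2.
Since L = 2 > 1 (or L = infinity), the ratio test implies the series diverges.

diverges


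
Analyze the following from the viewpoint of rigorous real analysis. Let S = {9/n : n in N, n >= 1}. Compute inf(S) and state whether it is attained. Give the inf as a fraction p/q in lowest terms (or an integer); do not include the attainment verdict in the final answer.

Analysis:
- Values: 9, 9/2, 3, 9/4, ... strictly decreasing.
- The maximum is 9 (n=1); sup = 9 (attained).
- The set is bounded below by 0; 9/n -> 0 so 0 is the greatest lower bound.
- 0 is not in the set, so inf = 0 is not attained.
Conclusion: inf(S) = 0, not attained in S.

0


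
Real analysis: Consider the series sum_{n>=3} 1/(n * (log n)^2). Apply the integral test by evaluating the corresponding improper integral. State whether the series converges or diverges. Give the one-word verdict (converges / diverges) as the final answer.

Let f(x) = 1/(x*log(x)^2). Then f is positive, continuous, and decreasing on [3, infinity), so the integral test applies.
Compute the improper integral int_{3}^infinity f(x) dx:
  antiderivative F(x) = -1/log(x).
  F(x) -> 0 as x -> infinity.  int = 0 - F(3) = 1/log(3) < infinity. By the integral test, the series converges.

converges


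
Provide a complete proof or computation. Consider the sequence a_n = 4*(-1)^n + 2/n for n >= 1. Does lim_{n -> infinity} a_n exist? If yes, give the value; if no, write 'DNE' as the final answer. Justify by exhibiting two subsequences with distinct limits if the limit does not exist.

Examine the behaviour of a_n along subsequences.
a_{2k} = 4 + 2/(2k) -> 4. a_{2k+1} = -4 + 2/(2k+1) -> -4.
Since these two subsequential limits are 4 and -4, distinct, the full sequence cannot converge (a convergent sequence has all subsequences tending to the same limit). So lim a_n does not exist.

DNE


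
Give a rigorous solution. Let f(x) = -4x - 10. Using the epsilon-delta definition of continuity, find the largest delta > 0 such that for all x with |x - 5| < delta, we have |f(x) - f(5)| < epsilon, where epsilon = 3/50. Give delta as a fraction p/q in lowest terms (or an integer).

We compute f(5) = -4*(5) - 10 = -30.
|f(x) - f(5)| = |-4x - 10 - (-30)| = |-4(x - 5)| = 4|x - 5|.
We need 4|x - 5| < 3/50, i.e. |x - 5| < 3/50 / 4 = 3/200.
So any delta <= 3/200 works. Conversely, if delta > 3/200, then x = 5 + 3/200 satisfies |x - 5| = 3/200 < delta but |f(x) - f(5)| = 4 * 3/200 = 3/50, which is not < 3/50; so no larger delta works.
Hence the largest such delta is 3/200.

3/200


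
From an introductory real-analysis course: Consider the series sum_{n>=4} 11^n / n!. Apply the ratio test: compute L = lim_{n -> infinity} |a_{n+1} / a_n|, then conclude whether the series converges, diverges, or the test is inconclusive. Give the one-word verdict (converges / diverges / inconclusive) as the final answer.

Let a_n denote the general term. Form the ratio a_{n+1}/a_n and simplify:
a_{n+1}/a_n = 11/(n + 1)
Take the limit as n -> infinity: L = 0.
Since L = 0 < 1, the ratio test implies the series converges.

converges


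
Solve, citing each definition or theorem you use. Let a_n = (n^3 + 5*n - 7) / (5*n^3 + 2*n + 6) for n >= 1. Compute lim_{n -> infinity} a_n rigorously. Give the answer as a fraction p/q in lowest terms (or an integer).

Divide numerator and denominator by n^3, the highest power:
numerator / n^3 = 1 + 5/n^2 - 7/n^3
denominator / n^3 = 5 + 2/n^2 + 6/n^3
As n -> infinity, all terms of the form c/n^k (k >= 1) tend to 0.
So numerator / n^3 -> 1 and denominator / n^3 -> 5.
Therefore lim a_n = 1/5.

1/5


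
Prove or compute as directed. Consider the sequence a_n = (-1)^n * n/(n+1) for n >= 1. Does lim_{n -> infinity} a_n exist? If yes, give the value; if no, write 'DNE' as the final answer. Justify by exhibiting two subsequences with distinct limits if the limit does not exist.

Examine the behaviour of a_n along subsequences.
a_{2k} = 2k/(2k+1) -> 1. a_{2k+1} = -(2k+1)/(2k+2) -> -1.
Since these two subsequential limits are 1 and -1, distinct, the full sequence cannot converge (a convergent sequence has all subsequences tending to the same limit). So lim a_n does not exist.

DNE


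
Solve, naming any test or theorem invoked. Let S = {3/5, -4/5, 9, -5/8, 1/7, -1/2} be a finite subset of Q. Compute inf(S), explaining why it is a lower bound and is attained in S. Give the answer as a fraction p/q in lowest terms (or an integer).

S is finite, so inf(S) = min(S).
Sorted increasing:
-4/5, -5/8, -1/2, 1/7, 3/5, 9
The extremum is -4/5.
For every x in S, x >= -4/5. And -4/5 is in S, so it is attained.
Therefore inf(S) = -4/5.

-4/5


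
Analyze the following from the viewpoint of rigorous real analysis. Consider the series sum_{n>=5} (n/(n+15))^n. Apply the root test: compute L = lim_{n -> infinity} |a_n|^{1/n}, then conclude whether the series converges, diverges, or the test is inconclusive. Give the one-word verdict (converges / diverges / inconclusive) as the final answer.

Let a_n denote the general term. Form |a_n|^(1/n) and simplify:
|a_n|^(1/n) = n/(n + 15)
Take the limit as n -> infinity: L = 1.
Since L = 1, the root test is inconclusive. (In fact a_n = (n/(n+15))^n -> e^(-15) != 0, so the nth-term test shows divergence; but the root test itself gives no conclusion.)

inconclusive


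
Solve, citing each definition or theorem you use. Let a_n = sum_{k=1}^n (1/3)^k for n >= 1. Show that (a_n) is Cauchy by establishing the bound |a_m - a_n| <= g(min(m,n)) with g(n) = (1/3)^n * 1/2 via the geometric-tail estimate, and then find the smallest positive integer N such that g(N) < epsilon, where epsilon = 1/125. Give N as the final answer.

For m > n >= 1: |a_m - a_n| = sum_{k=n+1}^m (1/3)^k < sum_{k=n+1}^infinity (1/3)^k = (1/3)^(n+1) / (1 - 1/3) = (1/3)^n * (1/3) * (3/2) = (1/3)^n * 1/2.
So g(n) = (1/3)^n / 2. Since g(n) -> 0, (a_n) is Cauchy.
Now solve g(N) < 1/125: (1/3)^N / 2 < 1/125 <=> 3^N > 1 / (2 * 1/125) = 125/2.
Check powers of 3: 3^3 = 27 <= 125/2, 3^4 = 81 > 125/2.
So the smallest such N is 4. Check: g(4) = 1/(2 * 81) = 1/162 < 1/125.

4


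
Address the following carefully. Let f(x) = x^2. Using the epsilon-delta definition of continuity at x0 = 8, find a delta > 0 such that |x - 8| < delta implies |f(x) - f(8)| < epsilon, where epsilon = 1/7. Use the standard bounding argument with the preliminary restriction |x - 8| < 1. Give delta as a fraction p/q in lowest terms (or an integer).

Factor: |x^2 - (8)^2| = |x - 8| * |x + 8|.
Impose |x - 8| < 1 first. Then |x + 8| = |(x - 8) + 2*(8)| <= |x - 8| + 2*|8| < 1 + 16 = 17.
So |x^2 - (8)^2| < delta * 17.
We need delta * 17 <= 1/7, i.e. delta <= 1/7/17 = 1/119.
Since 1/119 < 1, this is tighter than 1; take delta = 1/119.
So delta = 1/119 works.

1/119


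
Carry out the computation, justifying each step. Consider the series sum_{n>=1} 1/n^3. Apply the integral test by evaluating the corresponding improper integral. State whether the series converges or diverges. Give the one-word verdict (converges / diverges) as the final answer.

Let f(x) = x^(-3). Then f is positive, continuous, and decreasing on [1, infinity), so the integral test applies.
Compute the improper integral int_{1}^infinity f(x) dx:
  antiderivative F(x) = -1/(2*x^2).
  As x -> infinity, F(x) -> 0 (since p = 3 > 1).
  So int = F(infinity) - F(1) = 0 - (-1/2) = 1/2.
  Finite, so by the integral test, the series converges.

converges


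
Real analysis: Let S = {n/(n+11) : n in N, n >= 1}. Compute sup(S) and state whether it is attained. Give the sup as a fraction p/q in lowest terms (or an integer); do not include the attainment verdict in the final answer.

Analysis:
- Values: 1/12, 2/13, 3/14, 4/15, ... strictly increasing.
- Minimum is 1/12 (n=1); inf = 1/12 (attained).
- n/(n+11) = 1 - 11/(n+11) -> 1 from below as n -> infinity, and never equals 1.
- So sup = 1 (not attained).
Conclusion: sup(S) = 1, not attained in S.

1


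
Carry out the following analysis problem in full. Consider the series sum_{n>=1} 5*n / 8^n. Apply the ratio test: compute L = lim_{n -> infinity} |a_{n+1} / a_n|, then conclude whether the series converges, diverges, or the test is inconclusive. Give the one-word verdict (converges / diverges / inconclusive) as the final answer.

Let a_n denote the general term. Form the ratio a_{n+1}/a_n and simplify:
a_{n+1}/a_n = (n + 1)/(8*n)
Take the limit as n -> infinity: L = 1/8.
Since L = 1/8 < 1, the ratio test implies the series converges.

converges


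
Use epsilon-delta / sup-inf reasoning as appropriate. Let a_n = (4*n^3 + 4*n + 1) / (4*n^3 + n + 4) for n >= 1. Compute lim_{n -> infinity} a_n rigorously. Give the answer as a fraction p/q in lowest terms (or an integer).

Divide numerator and denominator by n^3, the highest power:
numerator / n^3 = 4 + 4/n^2 + n^(-3)
denominator / n^3 = 4 + n^(-2) + 4/n^3
As n -> infinity, all terms of the form c/n^k (k >= 1) tend to 0.
So numerator / n^3 -> 4 and denominator / n^3 -> 4.
Therefore lim a_n = 1.

1


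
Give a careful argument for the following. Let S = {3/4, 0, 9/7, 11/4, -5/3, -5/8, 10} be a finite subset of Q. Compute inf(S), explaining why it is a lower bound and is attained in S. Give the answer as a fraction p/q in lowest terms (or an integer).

S is finite, so inf(S) = min(S).
Sorted increasing:
-5/3, -5/8, 0, 3/4, 9/7, 11/4, 10
The extremum is -5/3.
For every x in S, x >= -5/3. And -5/3 is in S, so it is attained.
Therefore inf(S) = -5/3.

-5/3


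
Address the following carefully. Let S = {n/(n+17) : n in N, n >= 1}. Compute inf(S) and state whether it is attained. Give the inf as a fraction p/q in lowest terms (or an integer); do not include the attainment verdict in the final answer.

Analysis:
- Values: 1/18, 2/19, 3/20, 4/21, ... strictly increasing.
- Minimum is 1/18 (n=1); inf = 1/18 (attained).
- n/(n+17) = 1 - 17/(n+17) -> 1 from below as n -> infinity, and never equals 1.
- So sup = 1 (not attained).
Conclusion: inf(S) = 1/18, attained in S.

1/18


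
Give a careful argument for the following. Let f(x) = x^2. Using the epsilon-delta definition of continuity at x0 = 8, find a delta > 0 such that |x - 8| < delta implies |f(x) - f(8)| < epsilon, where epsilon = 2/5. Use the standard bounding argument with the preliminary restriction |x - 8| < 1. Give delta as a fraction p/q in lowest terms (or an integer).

Factor: |x^2 - (8)^2| = |x - 8| * |x + 8|.
Impose |x - 8| < 1 first. Then |x + 8| = |(x - 8) + 2*(8)| <= |x - 8| + 2*|8| < 1 + 16 = 17.
So |x^2 - (8)^2| < delta * 17.
We need delta * 17 <= 2/5, i.e. delta <= 2/5/17 = 2/85.
Since 2/85 < 1, this is tighter than 1; take delta = 2/85.
So delta = 2/85 works.

2/85


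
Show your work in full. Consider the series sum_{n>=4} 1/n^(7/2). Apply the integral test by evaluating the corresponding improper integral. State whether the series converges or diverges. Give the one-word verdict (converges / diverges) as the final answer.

Let f(x) = x^(-7/2). Then f is positive, continuous, and decreasing on [4, infinity), so the integral test applies.
Compute the improper integral int_{4}^infinity f(x) dx:
  antiderivative F(x) = -2/(5*x^(5/2)).
  As x -> infinity, F(x) -> 0 (since p = 7/2 > 1).
  So int = F(infinity) - F(4) = 0 - (-1/80) = 1/80.
  Finite, so by the integral test, the series converges.

converges


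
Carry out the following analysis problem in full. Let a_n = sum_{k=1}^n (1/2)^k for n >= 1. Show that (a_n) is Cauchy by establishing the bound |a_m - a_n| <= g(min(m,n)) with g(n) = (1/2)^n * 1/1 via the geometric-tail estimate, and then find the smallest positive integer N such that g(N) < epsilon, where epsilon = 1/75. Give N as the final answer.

For m > n >= 1: |a_m - a_n| = sum_{k=n+1}^m (1/2)^k < sum_{k=n+1}^infinity (1/2)^k = (1/2)^(n+1) / (1 - 1/2) = (1/2)^n * (1/2) * (2/1) = (1/2)^n * 1/1.
So g(n) = (1/2)^n / 1. Since g(n) -> 0, (a_n) is Cauchy.
Now solve g(N) < 1/75: (1/2)^N / 1 < 1/75 <=> 2^N > 1 / (1 * 1/75) = 75.
Check powers of 2: 2^6 = 64 <= 75, 2^7 = 128 > 75.
So the smallest such N is 7. Check: g(7) = 1/(1 * 128) = 1/128 < 1/75.

7


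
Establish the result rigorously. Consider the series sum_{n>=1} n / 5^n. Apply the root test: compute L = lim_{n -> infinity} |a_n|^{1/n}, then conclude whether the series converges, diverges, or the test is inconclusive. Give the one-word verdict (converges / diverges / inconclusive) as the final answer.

Let a_n denote the general term. Form |a_n|^(1/n) and simplify:
|a_n|^(1/n) = n^(1/n)/5
Take the limit as n -> infinity: L = 1/5.
Since L = 1/5 < 1, the root test implies convergence.

converges


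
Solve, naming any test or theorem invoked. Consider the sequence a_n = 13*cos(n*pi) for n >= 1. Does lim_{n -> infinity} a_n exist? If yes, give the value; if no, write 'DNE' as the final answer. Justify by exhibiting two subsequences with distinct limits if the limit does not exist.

Examine the behaviour of a_n along subsequences.
cos(n*pi) = (-1)^n, so a_n = 13*(-1)^n. a_{2k} = 13 -> 13. a_{2k+1} = -13 -> -13.
Since these two subsequential limits are 13 and -13, distinct, the full sequence cannot converge (a convergent sequence has all subsequences tending to the same limit). So lim a_n does not exist.

DNE


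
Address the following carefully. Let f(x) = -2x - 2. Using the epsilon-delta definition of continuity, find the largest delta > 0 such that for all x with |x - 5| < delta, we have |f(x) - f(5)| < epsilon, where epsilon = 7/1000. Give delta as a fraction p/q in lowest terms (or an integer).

We compute f(5) = -2*(5) - 2 = -12.
|f(x) - f(5)| = |-2x - 2 - (-12)| = |-2(x - 5)| = 2|x - 5|.
We need 2|x - 5| < 7/1000, i.e. |x - 5| < 7/1000 / 2 = 7/2000.
So any delta <= 7/2000 works. Conversely, if delta > 7/2000, then x = 5 + 7/2000 satisfies |x - 5| = 7/2000 < delta but |f(x) - f(5)| = 2 * 7/2000 = 7/1000, which is not < 7/1000; so no larger delta works.
Hence the largest such delta is 7/2000.

7/2000


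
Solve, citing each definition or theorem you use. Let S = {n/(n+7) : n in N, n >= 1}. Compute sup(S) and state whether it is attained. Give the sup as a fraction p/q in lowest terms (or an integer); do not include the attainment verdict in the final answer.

Analysis:
- Values: 1/8, 2/9, 3/10, 4/11, ... strictly increasing.
- Minimum is 1/8 (n=1); inf = 1/8 (attained).
- n/(n+7) = 1 - 7/(n+7) -> 1 from below as n -> infinity, and never equals 1.
- So sup = 1 (not attained).
Conclusion: sup(S) = 1, not attained in S.

1


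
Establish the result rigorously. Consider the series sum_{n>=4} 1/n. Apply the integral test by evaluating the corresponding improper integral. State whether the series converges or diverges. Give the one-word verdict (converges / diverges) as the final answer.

Let f(x) = 1/x. Then f is positive, continuous, and decreasing on [4, infinity), so the integral test applies.
Compute the improper integral int_{4}^infinity f(x) dx:
  antiderivative F(x) = log(x).
  As x -> infinity, log(x) -> infinity.
  So int = infinity - log(4) = infinity. By the integral test, the series diverges.

diverges


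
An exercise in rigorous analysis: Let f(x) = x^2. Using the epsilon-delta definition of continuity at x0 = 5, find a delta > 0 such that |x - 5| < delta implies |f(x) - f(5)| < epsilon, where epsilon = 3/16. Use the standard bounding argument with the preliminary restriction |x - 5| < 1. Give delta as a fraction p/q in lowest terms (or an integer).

Factor: |x^2 - (5)^2| = |x - 5| * |x + 5|.
Impose |x - 5| < 1 first. Then |x + 5| = |(x - 5) + 2*(5)| <= |x - 5| + 2*|5| < 1 + 10 = 11.
So |x^2 - (5)^2| < delta * 11.
We need delta * 11 <= 3/16, i.e. delta <= 3/16/11 = 3/176.
Since 3/176 < 1, this is tighter than 1; take delta = 3/176.
So delta = 3/176 works.

3/176


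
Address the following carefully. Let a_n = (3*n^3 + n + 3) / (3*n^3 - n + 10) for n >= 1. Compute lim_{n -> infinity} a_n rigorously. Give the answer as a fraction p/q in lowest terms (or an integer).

Divide numerator and denominator by n^3, the highest power:
numerator / n^3 = 3 + n^(-2) + 3/n^3
denominator / n^3 = 3 - 1/n^2 + 10/n^3
As n -> infinity, all terms of the form c/n^k (k >= 1) tend to 0.
So numerator / n^3 -> 3 and denominator / n^3 -> 3.
Therefore lim a_n = 1.

1


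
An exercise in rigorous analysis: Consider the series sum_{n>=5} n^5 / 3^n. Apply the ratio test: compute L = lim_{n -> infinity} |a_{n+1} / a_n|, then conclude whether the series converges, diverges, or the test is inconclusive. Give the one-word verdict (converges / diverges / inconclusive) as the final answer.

Let a_n denote the general term. Form the ratio a_{n+1}/a_n and simplify:
a_{n+1}/a_n = (n + 1)^5/(3*n^5)
Take the limit as n -> infinity: L = 1/3.
Since L = 1/3 < 1, the ratio test implies the series converges.

converges


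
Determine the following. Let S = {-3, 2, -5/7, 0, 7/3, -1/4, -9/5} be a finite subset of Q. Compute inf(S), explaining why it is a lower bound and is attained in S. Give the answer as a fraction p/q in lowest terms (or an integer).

S is finite, so inf(S) = min(S).
Sorted increasing:
-3, -9/5, -5/7, -1/4, 0, 2, 7/3
The extremum is -3.
For every x in S, x >= -3. And -3 is in S, so it is attained.
Therefore inf(S) = -3.

-3


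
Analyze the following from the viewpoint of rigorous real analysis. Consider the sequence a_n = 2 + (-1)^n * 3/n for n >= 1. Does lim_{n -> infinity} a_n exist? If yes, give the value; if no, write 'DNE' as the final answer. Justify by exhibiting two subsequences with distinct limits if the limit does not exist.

Examine the behaviour of a_n along subsequences.
Even-n subsequence a_{2k} = 2 + 3/(2k) -> 2. Odd-n subsequence a_{2k+1} = 2 - 3/(2k+1) -> 2. Both tend to 2, which suggests the limit is 2; verify directly.
|a_n - 2| = |(-1)^n * 3/n| = 3/n for every n >= 1.
Given epsilon > 0, choose a positive integer N > 3/epsilon. Then for all n >= N, |a_n - 2| = 3/n <= 3/N < epsilon.
So by the definition of the limit, lim a_n exists and equals 2.

2


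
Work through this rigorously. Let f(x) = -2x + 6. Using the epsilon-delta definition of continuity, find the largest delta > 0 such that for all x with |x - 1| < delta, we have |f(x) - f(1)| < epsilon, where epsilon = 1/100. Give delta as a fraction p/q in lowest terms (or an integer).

We compute f(1) = -2*(1) + 6 = 4.
|f(x) - f(1)| = |-2x + 6 - (4)| = |-2(x - 1)| = 2|x - 1|.
We need 2|x - 1| < 1/100, i.e. |x - 1| < 1/100 / 2 = 1/200.
So any delta <= 1/200 works. Conversely, if delta > 1/200, then x = 1 + 1/200 satisfies |x - 1| = 1/200 < delta but |f(x) - f(1)| = 2 * 1/200 = 1/100, which is not < 1/100; so no larger delta works.
Hence the largest such delta is 1/200.

1/200


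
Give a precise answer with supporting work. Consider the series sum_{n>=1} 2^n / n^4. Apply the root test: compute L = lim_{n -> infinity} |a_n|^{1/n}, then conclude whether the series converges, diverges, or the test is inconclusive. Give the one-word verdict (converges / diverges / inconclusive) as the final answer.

Let a_n denote the general term. Form |a_n|^(1/n) and simplify:
|a_n|^(1/n) = 2/n^(4/n)
Take the limit as n -> infinity: L = 2.
Since L = 2 > 1, the root test implies divergence.

diverges


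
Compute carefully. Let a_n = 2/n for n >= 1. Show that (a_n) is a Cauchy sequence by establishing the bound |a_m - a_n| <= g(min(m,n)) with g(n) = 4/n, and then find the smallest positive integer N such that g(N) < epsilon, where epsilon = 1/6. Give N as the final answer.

For any m, n >= 1, by the triangle inequality:
|a_m - a_n| = |2/m - 2/n| <= 2*1/m + 2*1/n <= 4/min(m,n).
So g(n) = 4/n bounds the Cauchy difference. Since g(n) -> 0, (a_n) is Cauchy.
Now solve g(N) < 1/6: 4/N < 1/6 <=> N > 4 / (1/6) = 24.
The smallest integer strictly greater than 24 is N = 25.
Check: g(25) = 4/25 = 4/25 < 1/6; g(24) = 1/6 >= 1/6. So N = 25.

25


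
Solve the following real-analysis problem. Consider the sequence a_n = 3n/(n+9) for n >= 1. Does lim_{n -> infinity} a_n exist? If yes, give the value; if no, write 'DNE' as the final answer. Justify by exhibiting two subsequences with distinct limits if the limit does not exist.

Examine the behaviour of a_n along subsequences.
Even-n subsequence a_{2k} = 3(2k)/(2k+9) -> 3. Odd-n subsequence a_{2k+1} = 3(2k+1)/(2k+10) -> 3. Both tend to 3, which suggests the limit is 3; verify directly.
|a_n - 3| = |3n - 3(n+9)| / (n+9) = 27/(n+9) < 27/n for every n >= 1.
Given epsilon > 0, choose a positive integer N > 27/epsilon. Then for all n >= N, |a_n - 3| < 27/n <= 27/N < epsilon.
So by the definition of the limit, lim a_n exists and equals 3.

3


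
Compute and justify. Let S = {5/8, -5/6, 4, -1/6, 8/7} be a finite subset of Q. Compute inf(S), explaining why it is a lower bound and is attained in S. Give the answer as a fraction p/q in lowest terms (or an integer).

S is finite, so inf(S) = min(S).
Sorted increasing:
-5/6, -1/6, 5/8, 8/7, 4
The extremum is -5/6.
For every x in S, x >= -5/6. And -5/6 is in S, so it is attained.
Therefore inf(S) = -5/6.

-5/6


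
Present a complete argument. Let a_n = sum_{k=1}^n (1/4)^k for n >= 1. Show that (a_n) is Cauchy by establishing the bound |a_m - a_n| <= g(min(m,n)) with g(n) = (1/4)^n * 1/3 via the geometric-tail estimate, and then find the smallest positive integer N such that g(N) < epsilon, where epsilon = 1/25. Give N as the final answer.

For m > n >= 1: |a_m - a_n| = sum_{k=n+1}^m (1/4)^k < sum_{k=n+1}^infinity (1/4)^k = (1/4)^(n+1) / (1 - 1/4) = (1/4)^n * (1/4) * (4/3) = (1/4)^n * 1/3.
So g(n) = (1/4)^n / 3. Since g(n) -> 0, (a_n) is Cauchy.
Now solve g(N) < 1/25: (1/4)^N / 3 < 1/25 <=> 4^N > 1 / (3 * 1/25) = 25/3.
Check powers of 4: 4^1 = 4 <= 25/3, 4^2 = 16 > 25/3.
So the smallest such N is 2. Check: g(2) = 1/(3 * 16) = 1/48 < 1/25.

2


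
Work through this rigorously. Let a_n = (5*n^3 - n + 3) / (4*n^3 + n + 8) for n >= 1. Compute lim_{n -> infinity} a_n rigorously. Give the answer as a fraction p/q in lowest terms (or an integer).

Divide numerator and denominator by n^3, the highest power:
numerator / n^3 = 5 - 1/n^2 + 3/n^3
denominator / n^3 = 4 + n^(-2) + 8/n^3
As n -> infinity, all terms of the form c/n^k (k >= 1) tend to 0.
So numerator / n^3 -> 5 and denominator / n^3 -> 4.
Therefore lim a_n = 5/4.

5/4


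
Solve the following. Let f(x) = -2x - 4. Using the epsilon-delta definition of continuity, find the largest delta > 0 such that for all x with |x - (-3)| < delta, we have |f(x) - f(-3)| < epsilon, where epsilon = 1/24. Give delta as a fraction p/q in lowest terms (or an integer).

We compute f(-3) = -2*(-3) - 4 = 2.
|f(x) - f(-3)| = |-2x - 4 - (2)| = |-2(x - (-3))| = 2|x - (-3)|.
We need 2|x - (-3)| < 1/24, i.e. |x - (-3)| < 1/24 / 2 = 1/48.
So any delta <= 1/48 works. Conversely, if delta > 1/48, then x = -3 + 1/48 satisfies |x - (-3)| = 1/48 < delta but |f(x) - f(-3)| = 2 * 1/48 = 1/24, which is not < 1/24; so no larger delta works.
Hence the largest such delta is 1/48.

1/48


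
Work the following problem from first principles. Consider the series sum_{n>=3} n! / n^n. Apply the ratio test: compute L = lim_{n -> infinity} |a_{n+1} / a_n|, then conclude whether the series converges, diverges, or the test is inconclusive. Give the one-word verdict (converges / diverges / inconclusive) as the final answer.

Let a_n denote the general term. Form the ratio a_{n+1}/a_n and simplify:
a_{n+1}/a_n = (n/(n + 1))^n
Take the limit as n -> infinity: L = exp(-1).
Since L = exp(-1) < 1, the ratio test implies the series converges.

converges


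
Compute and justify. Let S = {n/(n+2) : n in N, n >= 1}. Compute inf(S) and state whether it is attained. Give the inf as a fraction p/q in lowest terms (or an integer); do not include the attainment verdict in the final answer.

Analysis:
- Values: 1/3, 1/2, 3/5, 2/3, ... strictly increasing.
- Minimum is 1/3 (n=1); inf = 1/3 (attained).
- n/(n+2) = 1 - 2/(n+2) -> 1 from below as n -> infinity, and never equals 1.
- So sup = 1 (not attained).
Conclusion: inf(S) = 1/3, attained in S.

1/3


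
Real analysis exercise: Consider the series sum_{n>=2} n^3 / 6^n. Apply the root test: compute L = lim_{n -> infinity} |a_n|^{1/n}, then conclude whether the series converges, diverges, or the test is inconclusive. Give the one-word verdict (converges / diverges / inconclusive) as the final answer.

Let a_n denote the general term. Form |a_n|^(1/n) and simplify:
|a_n|^(1/n) = n^(3/n)/6
Take the limit as n -> infinity: L = 1/6.
Since L = 1/6 < 1, the root test implies convergence.

converges


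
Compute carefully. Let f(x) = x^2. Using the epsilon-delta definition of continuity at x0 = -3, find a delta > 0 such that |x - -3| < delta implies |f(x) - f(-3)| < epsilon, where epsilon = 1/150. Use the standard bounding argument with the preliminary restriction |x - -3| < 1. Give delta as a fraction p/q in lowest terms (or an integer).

Factor: |x^2 - (-3)^2| = |x - -3| * |x + -3|.
Impose |x - -3| < 1 first. Then |x + -3| = |(x - -3) + 2*(-3)| <= |x - -3| + 2*|-3| < 1 + 6 = 7.
So |x^2 - (-3)^2| < delta * 7.
We need delta * 7 <= 1/150, i.e. delta <= 1/150/7 = 1/1050.
Since 1/1050 < 1, this is tighter than 1; take delta = 1/1050.
So delta = 1/1050 works.

1/1050


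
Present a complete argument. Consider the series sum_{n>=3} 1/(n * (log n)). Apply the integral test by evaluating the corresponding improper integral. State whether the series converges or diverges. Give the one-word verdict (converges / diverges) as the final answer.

Let f(x) = 1/(x*log(x)). Then f is positive, continuous, and decreasing on [3, infinity), so the integral test applies.
Compute the improper integral int_{3}^infinity f(x) dx:
  antiderivative F(x) = log(log(x)).
  F(x) = log(log(x)) -> infinity as x -> infinity. The integral diverges, so by the integral test, the series diverges.

diverges


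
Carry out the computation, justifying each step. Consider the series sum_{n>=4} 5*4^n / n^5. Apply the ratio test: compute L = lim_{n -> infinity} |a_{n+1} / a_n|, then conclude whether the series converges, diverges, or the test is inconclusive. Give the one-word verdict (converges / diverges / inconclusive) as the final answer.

Let a_n denote the general term. Form the ratio a_{n+1}/a_n and simplify:
a_{n+1}/a_n = 4*n^5/(n + 1)^5
Take the limit as n -> infinity: L = 4.
Since L = 4 > 1 (or L = infinity), the ratio test implies the series diverges.

diverges


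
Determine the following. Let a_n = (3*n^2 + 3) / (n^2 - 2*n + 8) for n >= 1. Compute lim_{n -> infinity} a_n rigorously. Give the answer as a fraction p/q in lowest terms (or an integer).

Divide numerator and denominator by n^2, the highest power:
numerator / n^2 = 3 + 3/n^2
denominator / n^2 = 1 - 2/n + 8/n^2
As n -> infinity, all terms of the form c/n^k (k >= 1) tend to 0.
So numerator / n^2 -> 3 and denominator / n^2 -> 1.
Therefore lim a_n = 3.

3


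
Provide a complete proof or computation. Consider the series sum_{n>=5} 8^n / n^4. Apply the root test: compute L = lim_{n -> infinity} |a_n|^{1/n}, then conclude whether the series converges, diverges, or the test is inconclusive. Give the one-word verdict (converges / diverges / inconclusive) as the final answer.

Let a_n denote the general term. Form |a_n|^(1/n) and simplify:
|a_n|^(1/n) = 8/n^(4/n)
Take the limit as n -> infinity: L = 8.
Since L = 8 > 1, the root test implies divergence.

diverges


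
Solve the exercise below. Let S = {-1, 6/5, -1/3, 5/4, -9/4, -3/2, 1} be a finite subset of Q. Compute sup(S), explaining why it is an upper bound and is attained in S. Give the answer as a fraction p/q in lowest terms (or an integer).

S is finite, so sup(S) = max(S).
Sorted decreasing:
5/4, 6/5, 1, -1/3, -1, -3/2, -9/4
The extremum is 5/4.
For every x in S, x <= 5/4. And 5/4 is in S, so it is attained.
Therefore sup(S) = 5/4.

5/4


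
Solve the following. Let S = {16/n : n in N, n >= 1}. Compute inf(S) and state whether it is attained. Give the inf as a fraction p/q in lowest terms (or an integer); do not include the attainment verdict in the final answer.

Analysis:
- Values: 16, 8, 16/3, 4, ... strictly decreasing.
- The maximum is 16 (n=1); sup = 16 (attained).
- The set is bounded below by 0; 16/n -> 0 so 0 is the greatest lower bound.
- 0 is not in the set, so inf = 0 is not attained.
Conclusion: inf(S) = 0, not attained in S.

0


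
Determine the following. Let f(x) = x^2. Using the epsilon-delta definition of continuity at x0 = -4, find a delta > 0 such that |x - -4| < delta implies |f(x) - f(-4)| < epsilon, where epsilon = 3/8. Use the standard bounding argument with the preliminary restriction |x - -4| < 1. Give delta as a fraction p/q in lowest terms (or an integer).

Factor: |x^2 - (-4)^2| = |x - -4| * |x + -4|.
Impose |x - -4| < 1 first. Then |x + -4| = |(x - -4) + 2*(-4)| <= |x - -4| + 2*|-4| < 1 + 8 = 9.
So |x^2 - (-4)^2| < delta * 9.
We need delta * 9 <= 3/8, i.e. delta <= 3/8/9 = 1/24.
Since 1/24 < 1, this is tighter than 1; take delta = 1/24.
So delta = 1/24 works.

1/24


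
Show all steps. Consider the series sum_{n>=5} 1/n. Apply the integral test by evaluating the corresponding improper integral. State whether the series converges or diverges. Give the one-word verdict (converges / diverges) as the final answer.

Let f(x) = 1/x. Then f is positive, continuous, and decreasing on [5, infinity), so the integral test applies.
Compute the improper integral int_{5}^infinity f(x) dx:
  antiderivative F(x) = log(x).
  As x -> infinity, log(x) -> infinity.
  So int = infinity - log(5) = infinity. By the integral test, the series diverges.

diverges


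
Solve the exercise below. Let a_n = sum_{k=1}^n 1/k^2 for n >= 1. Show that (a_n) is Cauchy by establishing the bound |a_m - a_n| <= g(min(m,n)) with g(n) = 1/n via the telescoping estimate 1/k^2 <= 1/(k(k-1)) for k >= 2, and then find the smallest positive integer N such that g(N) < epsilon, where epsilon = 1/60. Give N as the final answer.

For m > n >= 1: |a_m - a_n| = sum_{k=n+1}^m 1/k^2.
Use 1/k^2 <= 1/(k(k-1)) = 1/(k-1) - 1/k for k >= 2:
sum_{k=n+1}^m 1/k^2 <= sum_{k=n+1}^m (1/(k-1) - 1/k) = 1/n - 1/m <= 1/n.
By symmetry the same bound holds with n,m swapped, so |a_m - a_n| <= 1/min(m,n) = g(min(m,n)). Since g(n) -> 0, (a_n) is Cauchy.
Now solve g(N) < 1/60: 1/N < 1/60 <=> N > 1/(1/60) = 60.
The smallest integer strictly greater than 60 is N = 61.
Check: g(61) = 1/61 < 1/60; g(60) = 1/60 >= 1/60. So N = 61.

61
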